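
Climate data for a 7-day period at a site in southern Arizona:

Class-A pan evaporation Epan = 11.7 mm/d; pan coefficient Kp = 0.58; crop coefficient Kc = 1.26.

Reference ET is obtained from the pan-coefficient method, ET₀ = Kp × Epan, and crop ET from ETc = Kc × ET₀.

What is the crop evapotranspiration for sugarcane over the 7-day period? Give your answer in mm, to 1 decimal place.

ET₀ = 0.58 × 11.7 = 6.7860 mm/d
ETc = Kc × ET₀ = 1.26 × 6.7860 = 8.5504 mm/d
Over 7 days: 8.5504 × 7 = 59.853 mm

59.9 mm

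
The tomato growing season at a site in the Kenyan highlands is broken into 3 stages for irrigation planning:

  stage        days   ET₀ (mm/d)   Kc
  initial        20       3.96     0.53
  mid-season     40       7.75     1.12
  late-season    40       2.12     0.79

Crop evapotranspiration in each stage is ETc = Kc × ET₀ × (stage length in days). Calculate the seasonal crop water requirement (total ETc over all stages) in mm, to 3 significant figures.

initial: 0.53 × 3.96 × 20 = 41.98 mm
mid-season: 1.12 × 7.75 × 40 = 347.20 mm
late-season: 0.79 × 2.12 × 40 = 66.99 mm
Seasonal total = 456.17 mm

456 mm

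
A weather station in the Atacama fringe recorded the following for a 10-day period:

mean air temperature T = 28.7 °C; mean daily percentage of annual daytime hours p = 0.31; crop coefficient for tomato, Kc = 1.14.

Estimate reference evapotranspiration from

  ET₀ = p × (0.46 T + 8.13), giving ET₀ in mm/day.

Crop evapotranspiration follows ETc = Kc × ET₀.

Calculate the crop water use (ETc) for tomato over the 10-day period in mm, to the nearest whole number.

75 mm

ET₀ = 0.31 × (0.46 × 28.7 + 8.13) = 0.31 × 21.332 = 6.6129 mm/d
ETc = Kc × ET₀ = 1.14 × 6.6129 = 7.5387 mm/d
Over 10 days: 7.5387 × 10 = 75.387 mm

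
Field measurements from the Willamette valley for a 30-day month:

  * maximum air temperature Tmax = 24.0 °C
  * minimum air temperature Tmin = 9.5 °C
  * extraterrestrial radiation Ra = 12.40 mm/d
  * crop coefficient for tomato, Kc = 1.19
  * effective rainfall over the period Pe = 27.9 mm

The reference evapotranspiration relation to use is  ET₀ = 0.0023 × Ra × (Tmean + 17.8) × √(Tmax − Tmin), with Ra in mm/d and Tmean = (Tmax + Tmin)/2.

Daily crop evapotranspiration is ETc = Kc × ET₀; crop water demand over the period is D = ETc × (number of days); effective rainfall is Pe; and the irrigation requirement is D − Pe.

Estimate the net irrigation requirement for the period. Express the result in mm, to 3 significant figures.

106 mm

Tmean = (24.0 + 9.5)/2 = 16.75 °C
ET₀ = 0.0023 × 12.40 × (16.75 + 17.8) × √14.5 = 0.0023 × 12.40 × 34.55 × 3.8079 = 3.7522 mm/d
ETc = Kc × ET₀ = 1.19 × 3.7522 = 4.4651 mm/d
Crop demand D = ETc × 30 d = 4.4651 × 30 = 133.953 mm
D − Pe = 133.953 − 27.9 = 106.053 mm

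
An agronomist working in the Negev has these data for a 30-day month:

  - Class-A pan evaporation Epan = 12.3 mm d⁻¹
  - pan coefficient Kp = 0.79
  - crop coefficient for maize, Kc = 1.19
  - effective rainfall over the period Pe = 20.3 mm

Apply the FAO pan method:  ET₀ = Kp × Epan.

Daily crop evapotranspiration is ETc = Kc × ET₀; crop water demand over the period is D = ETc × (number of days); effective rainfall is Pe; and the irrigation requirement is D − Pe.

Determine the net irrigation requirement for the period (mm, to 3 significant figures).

ET₀ = 0.79 × 12.3 = 9.7170 mm/d
ETc = Kc × ET₀ = 1.19 × 9.7170 = 11.5632 mm/d
Crop demand D = ETc × 30 d = 11.5632 × 30 = 346.896 mm
D − Pe = 346.896 − 20.3 = 326.596 mm

327 mm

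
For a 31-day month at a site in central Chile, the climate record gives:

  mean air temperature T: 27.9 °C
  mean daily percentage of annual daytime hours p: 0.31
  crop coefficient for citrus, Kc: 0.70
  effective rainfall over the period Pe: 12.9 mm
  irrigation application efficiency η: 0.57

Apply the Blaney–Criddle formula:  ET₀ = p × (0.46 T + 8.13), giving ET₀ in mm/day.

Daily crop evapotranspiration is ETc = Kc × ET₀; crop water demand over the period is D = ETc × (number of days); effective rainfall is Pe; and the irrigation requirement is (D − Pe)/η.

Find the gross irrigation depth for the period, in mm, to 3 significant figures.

225 mm

ET₀ = 0.31 × (0.46 × 27.9 + 8.13) = 0.31 × 20.964 = 6.4988 mm/d
ETc = Kc × ET₀ = 0.70 × 6.4988 = 4.5492 mm/d
Crop demand D = ETc × 31 d = 4.5492 × 31 = 141.025 mm
D − Pe = 141.025 − 12.9 = 128.125 mm
Gross irrigation = 128.125 / 0.57 = 224.781 mm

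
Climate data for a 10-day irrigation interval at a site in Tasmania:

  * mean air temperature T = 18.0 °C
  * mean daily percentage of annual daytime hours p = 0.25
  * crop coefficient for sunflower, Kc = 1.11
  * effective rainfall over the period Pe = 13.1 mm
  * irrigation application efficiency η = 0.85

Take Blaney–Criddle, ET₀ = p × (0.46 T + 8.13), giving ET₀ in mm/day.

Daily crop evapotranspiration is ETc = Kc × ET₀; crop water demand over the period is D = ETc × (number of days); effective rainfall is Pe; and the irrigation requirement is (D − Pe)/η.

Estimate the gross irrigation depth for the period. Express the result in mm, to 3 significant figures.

ET₀ = 0.25 × (0.46 × 18.0 + 8.13) = 0.25 × 16.410 = 4.1025 mm/d
ETc = Kc × ET₀ = 1.11 × 4.1025 = 4.5538 mm/d
Crop demand D = ETc × 10 d = 4.5538 × 10 = 45.538 mm
D − Pe = 45.538 − 13.1 = 32.438 mm
Gross irrigation = 32.438 / 0.85 = 38.162 mm

38.2 mm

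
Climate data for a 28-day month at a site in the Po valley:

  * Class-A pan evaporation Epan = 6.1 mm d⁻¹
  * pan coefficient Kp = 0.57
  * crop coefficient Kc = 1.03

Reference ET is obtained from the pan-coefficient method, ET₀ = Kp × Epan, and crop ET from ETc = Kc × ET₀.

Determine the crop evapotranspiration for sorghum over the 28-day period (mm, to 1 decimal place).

ET₀ = 0.57 × 6.1 = 3.4770 mm/d
ETc = Kc × ET₀ = 1.03 × 3.4770 = 3.5813 mm/d
Over 28 days: 3.5813 × 28 = 100.276 mm

100.3 mm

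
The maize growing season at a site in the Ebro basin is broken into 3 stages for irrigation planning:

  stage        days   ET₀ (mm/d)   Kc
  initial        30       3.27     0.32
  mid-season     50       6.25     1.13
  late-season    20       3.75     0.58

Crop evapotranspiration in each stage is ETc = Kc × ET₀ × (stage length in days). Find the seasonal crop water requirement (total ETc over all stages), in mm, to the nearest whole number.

428 mm

initial: 0.32 × 3.27 × 30 = 31.39 mm
mid-season: 1.13 × 6.25 × 50 = 353.13 mm
late-season: 0.58 × 3.75 × 20 = 43.50 mm
Seasonal total = 428.02 mm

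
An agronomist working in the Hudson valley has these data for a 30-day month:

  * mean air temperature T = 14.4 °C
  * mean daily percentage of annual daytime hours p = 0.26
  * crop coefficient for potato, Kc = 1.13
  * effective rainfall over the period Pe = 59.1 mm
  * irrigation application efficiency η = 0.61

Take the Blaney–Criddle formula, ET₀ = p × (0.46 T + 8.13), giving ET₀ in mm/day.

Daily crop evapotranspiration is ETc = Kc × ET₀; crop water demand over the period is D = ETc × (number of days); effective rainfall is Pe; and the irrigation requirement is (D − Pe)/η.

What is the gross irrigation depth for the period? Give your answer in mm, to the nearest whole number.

116 mm

ET₀ = 0.26 × (0.46 × 14.4 + 8.13) = 0.26 × 14.754 = 3.8360 mm/d
ETc = Kc × ET₀ = 1.13 × 3.8360 = 4.3347 mm/d
Crop demand D = ETc × 30 d = 4.3347 × 30 = 130.041 mm
D − Pe = 130.041 − 59.1 = 70.941 mm
Gross irrigation = 70.941 / 0.61 = 116.297 mm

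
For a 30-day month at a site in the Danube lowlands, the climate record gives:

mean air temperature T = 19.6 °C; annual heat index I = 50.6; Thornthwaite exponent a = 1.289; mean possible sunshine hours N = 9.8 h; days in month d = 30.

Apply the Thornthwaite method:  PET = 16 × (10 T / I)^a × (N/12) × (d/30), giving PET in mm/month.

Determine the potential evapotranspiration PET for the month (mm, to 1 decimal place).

10T/I = 10 × 19.6 / 50.6 = 3.8735
(10T/I)^a = 3.8735^1.289 = 5.7288
Uncorrected PET = 16 × 5.7288 = 91.661 mm
Correction = (N/12)(d/30) = (9.8/12)(30/30) = 0.8167
PET = 91.661 × 0.8167 = 74.860 mm/month

74.9 mm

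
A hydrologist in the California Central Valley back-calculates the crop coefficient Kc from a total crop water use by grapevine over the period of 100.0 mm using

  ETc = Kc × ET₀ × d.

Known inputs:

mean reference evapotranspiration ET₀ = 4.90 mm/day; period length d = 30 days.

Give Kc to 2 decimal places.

ETc = Kc × ET₀ × d  ⇒  Kc = ETc / (ET₀ × d)
Kc = 100.0 / (4.90 × 30) = 100.0 / 147.00 = 0.6803

0.68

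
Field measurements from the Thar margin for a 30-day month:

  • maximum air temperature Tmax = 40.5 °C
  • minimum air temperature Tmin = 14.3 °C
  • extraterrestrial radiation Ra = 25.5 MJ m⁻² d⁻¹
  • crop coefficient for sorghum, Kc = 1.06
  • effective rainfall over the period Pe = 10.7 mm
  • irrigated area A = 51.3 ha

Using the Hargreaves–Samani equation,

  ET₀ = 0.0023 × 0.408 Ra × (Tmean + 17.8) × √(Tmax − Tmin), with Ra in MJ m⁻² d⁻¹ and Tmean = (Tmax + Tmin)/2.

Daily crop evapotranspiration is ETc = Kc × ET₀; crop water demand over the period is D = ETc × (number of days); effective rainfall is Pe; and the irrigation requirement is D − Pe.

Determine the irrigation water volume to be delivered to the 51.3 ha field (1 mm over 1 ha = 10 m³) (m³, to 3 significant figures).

Tmean = (40.5 + 14.3)/2 = 27.40 °C
0.408 Ra = 0.408 × 25.5 = 10.4040 mm/d equivalent
ET₀ = 0.0023 × 10.4040 × (27.40 + 17.8) × √26.2 = 0.0023 × 10.4040 × 45.20 × 5.1186 = 5.5363 mm/d
ETc = Kc × ET₀ = 1.06 × 5.5363 = 5.8685 mm/d
Crop demand D = ETc × 30 d = 5.8685 × 30 = 176.055 mm
D − Pe = 176.055 − 10.7 = 165.355 mm
Volume = 165.355 mm × 51.3 ha × 10 = 84827.1 m³

84800 m³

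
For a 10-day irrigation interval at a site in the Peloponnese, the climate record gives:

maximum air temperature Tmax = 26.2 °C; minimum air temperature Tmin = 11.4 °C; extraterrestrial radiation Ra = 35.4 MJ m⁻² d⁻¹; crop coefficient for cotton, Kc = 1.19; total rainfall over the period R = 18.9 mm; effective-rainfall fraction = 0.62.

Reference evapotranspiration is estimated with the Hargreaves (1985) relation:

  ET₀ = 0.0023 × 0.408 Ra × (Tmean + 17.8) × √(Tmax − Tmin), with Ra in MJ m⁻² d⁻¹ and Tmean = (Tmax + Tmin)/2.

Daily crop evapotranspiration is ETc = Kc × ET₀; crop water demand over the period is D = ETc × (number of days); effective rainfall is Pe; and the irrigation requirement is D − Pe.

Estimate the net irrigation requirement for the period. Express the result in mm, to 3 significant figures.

43.9 mm

Tmean = (26.2 + 11.4)/2 = 18.80 °C
0.408 Ra = 0.408 × 35.4 = 14.4432 mm/d equivalent
ET₀ = 0.0023 × 14.4432 × (18.80 + 17.8) × √14.8 = 0.0023 × 14.4432 × 36.60 × 3.8471 = 4.6774 mm/d
ETc = Kc × ET₀ = 1.19 × 4.6774 = 5.5661 mm/d
Crop demand D = ETc × 10 d = 5.5661 × 10 = 55.661 mm
Pe = 0.62 × 18.9 = 11.718 mm
D − Pe = 55.661 − 11.718 = 43.943 mm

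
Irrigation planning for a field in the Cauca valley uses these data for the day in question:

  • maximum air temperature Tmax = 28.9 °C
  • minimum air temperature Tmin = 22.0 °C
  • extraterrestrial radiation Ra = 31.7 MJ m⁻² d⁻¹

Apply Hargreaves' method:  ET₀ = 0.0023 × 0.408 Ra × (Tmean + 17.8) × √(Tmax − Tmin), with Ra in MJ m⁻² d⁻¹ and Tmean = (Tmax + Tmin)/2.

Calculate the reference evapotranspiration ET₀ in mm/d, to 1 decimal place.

Tmean = (28.9 + 22.0)/2 = 25.45 °C
0.408 Ra = 0.408 × 31.7 = 12.9336 mm/d equivalent
ET₀ = 0.0023 × 12.9336 × (25.45 + 17.8) × √6.9 = 0.0023 × 12.9336 × 43.25 × 2.6268 = 3.3796 mm/d

3.4 mm/d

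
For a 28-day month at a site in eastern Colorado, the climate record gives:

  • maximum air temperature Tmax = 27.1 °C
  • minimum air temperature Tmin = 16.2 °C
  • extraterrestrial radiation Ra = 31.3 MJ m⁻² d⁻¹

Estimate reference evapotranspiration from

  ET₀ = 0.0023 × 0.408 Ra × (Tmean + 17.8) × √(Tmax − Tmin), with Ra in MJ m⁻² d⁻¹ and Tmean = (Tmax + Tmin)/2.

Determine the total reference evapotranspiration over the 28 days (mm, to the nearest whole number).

107 mm

Tmean = (27.1 + 16.2)/2 = 21.65 °C
0.408 Ra = 0.408 × 31.3 = 12.7704 mm/d equivalent
ET₀ = 0.0023 × 12.7704 × (21.65 + 17.8) × √10.9 = 0.0023 × 12.7704 × 39.45 × 3.3015 = 3.8255 mm/d
Over 28 days: 3.8255 × 28 = 107.114 mm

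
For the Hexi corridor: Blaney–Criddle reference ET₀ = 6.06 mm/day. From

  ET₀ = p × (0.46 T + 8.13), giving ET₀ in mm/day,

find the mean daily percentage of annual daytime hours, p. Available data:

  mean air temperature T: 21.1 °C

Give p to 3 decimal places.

p = ET₀ / (0.46 T + 8.13) = 6.06 / (0.46 × 21.1 + 8.13) = 6.06 / 17.836 = 0.3398

0.340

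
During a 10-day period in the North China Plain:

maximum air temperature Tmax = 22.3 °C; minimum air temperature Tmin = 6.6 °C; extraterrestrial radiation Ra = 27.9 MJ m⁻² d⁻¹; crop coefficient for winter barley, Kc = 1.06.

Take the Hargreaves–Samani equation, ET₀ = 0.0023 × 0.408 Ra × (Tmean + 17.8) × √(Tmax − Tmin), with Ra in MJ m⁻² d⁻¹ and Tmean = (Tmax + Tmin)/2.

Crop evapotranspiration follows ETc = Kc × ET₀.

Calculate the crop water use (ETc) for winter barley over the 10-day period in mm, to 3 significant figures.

Tmean = (22.3 + 6.6)/2 = 14.45 °C
0.408 Ra = 0.408 × 27.9 = 11.3832 mm/d equivalent
ET₀ = 0.0023 × 11.3832 × (14.45 + 17.8) × √15.7 = 0.0023 × 11.3832 × 32.25 × 3.9623 = 3.3456 mm/d
ETc = Kc × ET₀ = 1.06 × 3.3456 = 3.5463 mm/d
Over 10 days: 3.5463 × 10 = 35.463 mm

35.5 mm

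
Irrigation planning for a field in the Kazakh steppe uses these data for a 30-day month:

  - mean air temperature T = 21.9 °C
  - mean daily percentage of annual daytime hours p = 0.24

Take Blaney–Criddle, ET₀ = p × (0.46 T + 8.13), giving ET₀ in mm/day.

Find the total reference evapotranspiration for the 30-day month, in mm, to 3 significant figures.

131 mm

ET₀ = 0.24 × (0.46 × 21.9 + 8.13) = 0.24 × 18.204 = 4.3690 mm/d
Monthly total = 4.3690 × 30 = 131.070 mm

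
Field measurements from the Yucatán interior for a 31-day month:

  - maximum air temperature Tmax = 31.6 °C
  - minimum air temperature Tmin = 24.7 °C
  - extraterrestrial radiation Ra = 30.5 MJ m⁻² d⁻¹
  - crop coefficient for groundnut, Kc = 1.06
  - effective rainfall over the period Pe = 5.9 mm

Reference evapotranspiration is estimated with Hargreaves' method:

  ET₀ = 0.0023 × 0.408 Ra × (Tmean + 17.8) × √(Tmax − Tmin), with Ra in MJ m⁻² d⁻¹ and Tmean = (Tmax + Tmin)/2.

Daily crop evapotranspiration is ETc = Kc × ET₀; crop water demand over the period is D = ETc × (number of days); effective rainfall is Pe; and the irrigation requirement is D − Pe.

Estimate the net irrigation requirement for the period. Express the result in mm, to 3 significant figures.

108 mm

Tmean = (31.6 + 24.7)/2 = 28.15 °C
0.408 Ra = 0.408 × 30.5 = 12.4440 mm/d equivalent
ET₀ = 0.0023 × 12.4440 × (28.15 + 17.8) × √6.9 = 0.0023 × 12.4440 × 45.95 × 2.6268 = 3.4546 mm/d
ETc = Kc × ET₀ = 1.06 × 3.4546 = 3.6619 mm/d
Crop demand D = ETc × 31 d = 3.6619 × 31 = 113.519 mm
D − Pe = 113.519 − 5.9 = 107.619 mm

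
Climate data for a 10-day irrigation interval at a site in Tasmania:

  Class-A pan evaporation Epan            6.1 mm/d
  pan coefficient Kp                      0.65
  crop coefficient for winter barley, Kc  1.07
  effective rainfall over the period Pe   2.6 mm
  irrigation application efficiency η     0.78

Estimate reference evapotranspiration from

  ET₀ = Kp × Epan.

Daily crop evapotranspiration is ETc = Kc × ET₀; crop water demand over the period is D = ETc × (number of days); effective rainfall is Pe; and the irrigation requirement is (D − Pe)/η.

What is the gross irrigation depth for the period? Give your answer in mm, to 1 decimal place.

ET₀ = 0.65 × 6.1 = 3.9650 mm/d
ETc = Kc × ET₀ = 1.07 × 3.9650 = 4.2426 mm/d
Crop demand D = ETc × 10 d = 4.2426 × 10 = 42.426 mm
D − Pe = 42.426 − 2.6 = 39.826 mm
Gross irrigation = 39.826 / 0.78 = 51.059 mm

51.1 mm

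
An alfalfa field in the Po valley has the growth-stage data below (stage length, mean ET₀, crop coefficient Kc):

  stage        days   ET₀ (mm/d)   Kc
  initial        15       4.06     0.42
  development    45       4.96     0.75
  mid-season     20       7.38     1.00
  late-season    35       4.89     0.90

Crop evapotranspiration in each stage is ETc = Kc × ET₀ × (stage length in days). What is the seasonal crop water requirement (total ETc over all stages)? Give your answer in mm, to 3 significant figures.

495 mm

initial: 0.42 × 4.06 × 15 = 25.58 mm
development: 0.75 × 4.96 × 45 = 167.40 mm
mid-season: 1.00 × 7.38 × 20 = 147.60 mm
late-season: 0.90 × 4.89 × 35 = 154.04 mm
Seasonal total = 494.62 mm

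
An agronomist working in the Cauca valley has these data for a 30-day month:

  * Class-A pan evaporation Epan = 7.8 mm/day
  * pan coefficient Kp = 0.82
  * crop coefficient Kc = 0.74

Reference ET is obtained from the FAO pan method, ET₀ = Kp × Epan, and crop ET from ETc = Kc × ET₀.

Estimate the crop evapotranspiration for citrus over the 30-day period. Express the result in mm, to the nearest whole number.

ET₀ = 0.82 × 7.8 = 6.3960 mm/d
ETc = Kc × ET₀ = 0.74 × 6.3960 = 4.7330 mm/d
Over 30 days: 4.7330 × 30 = 141.990 mm

142 mm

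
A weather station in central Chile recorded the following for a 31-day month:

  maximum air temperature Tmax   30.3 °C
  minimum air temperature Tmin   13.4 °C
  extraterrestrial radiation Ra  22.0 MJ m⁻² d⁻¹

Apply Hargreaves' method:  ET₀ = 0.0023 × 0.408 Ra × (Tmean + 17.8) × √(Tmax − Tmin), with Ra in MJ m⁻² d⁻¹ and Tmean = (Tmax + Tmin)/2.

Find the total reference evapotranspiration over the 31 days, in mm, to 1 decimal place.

Tmean = (30.3 + 13.4)/2 = 21.85 °C
0.408 Ra = 0.408 × 22.0 = 8.9760 mm/d equivalent
ET₀ = 0.0023 × 8.9760 × (21.85 + 17.8) × √16.9 = 0.0023 × 8.9760 × 39.65 × 4.1110 = 3.3651 mm/d
Over 31 days: 3.3651 × 31 = 104.318 mm

104.3 mm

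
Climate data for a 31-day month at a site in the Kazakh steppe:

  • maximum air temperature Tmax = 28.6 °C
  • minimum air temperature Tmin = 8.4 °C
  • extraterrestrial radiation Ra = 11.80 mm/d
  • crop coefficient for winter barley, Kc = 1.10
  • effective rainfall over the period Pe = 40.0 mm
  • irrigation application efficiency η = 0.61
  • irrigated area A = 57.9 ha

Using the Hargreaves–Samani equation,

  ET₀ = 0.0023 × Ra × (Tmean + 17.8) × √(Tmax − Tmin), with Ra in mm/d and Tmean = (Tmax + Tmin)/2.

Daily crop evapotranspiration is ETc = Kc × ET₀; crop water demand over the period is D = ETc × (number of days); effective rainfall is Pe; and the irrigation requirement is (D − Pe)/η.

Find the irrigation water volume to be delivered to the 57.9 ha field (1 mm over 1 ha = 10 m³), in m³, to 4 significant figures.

105300 m³

Tmean = (28.6 + 8.4)/2 = 18.50 °C
ET₀ = 0.0023 × 11.80 × (18.50 + 17.8) × √20.2 = 0.0023 × 11.80 × 36.30 × 4.4944 = 4.4278 mm/d
ETc = Kc × ET₀ = 1.10 × 4.4278 = 4.8706 mm/d
Crop demand D = ETc × 31 d = 4.8706 × 31 = 150.989 mm
D − Pe = 150.989 − 40.0 = 110.989 mm
Gross irrigation = 110.989 / 0.61 = 181.949 mm
Volume = 181.949 mm × 57.9 ha × 10 = 105348.5 m³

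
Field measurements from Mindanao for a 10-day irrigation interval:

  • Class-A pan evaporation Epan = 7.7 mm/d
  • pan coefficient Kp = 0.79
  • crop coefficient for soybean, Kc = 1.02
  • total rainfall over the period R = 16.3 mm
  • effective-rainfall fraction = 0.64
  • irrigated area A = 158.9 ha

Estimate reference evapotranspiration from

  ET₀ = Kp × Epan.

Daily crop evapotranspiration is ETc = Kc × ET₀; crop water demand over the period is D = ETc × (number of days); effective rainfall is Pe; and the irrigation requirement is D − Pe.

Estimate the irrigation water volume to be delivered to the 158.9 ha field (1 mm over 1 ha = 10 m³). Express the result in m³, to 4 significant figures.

82020 m³

ET₀ = 0.79 × 7.7 = 6.0830 mm/d
ETc = Kc × ET₀ = 1.02 × 6.0830 = 6.2047 mm/d
Crop demand D = ETc × 10 d = 6.2047 × 10 = 62.047 mm
Pe = 0.64 × 16.3 = 10.432 mm
D − Pe = 62.047 − 10.432 = 51.615 mm
Volume = 51.615 mm × 158.9 ha × 10 = 82016.2 m³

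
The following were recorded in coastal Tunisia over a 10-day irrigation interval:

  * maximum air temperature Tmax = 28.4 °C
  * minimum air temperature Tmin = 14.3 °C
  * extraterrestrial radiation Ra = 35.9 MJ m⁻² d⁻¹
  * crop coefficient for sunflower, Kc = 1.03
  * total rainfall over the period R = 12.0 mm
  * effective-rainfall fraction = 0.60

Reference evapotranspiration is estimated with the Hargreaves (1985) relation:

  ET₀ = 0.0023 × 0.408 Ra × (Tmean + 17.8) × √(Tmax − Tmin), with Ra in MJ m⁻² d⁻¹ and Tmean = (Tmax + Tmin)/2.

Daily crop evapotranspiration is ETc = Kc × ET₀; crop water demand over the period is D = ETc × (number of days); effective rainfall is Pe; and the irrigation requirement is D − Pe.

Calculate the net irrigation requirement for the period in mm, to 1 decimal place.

43.8 mm

Tmean = (28.4 + 14.3)/2 = 21.35 °C
0.408 Ra = 0.408 × 35.9 = 14.6472 mm/d equivalent
ET₀ = 0.0023 × 14.6472 × (21.35 + 17.8) × √14.1 = 0.0023 × 14.6472 × 39.15 × 3.7550 = 4.9525 mm/d
ETc = Kc × ET₀ = 1.03 × 4.9525 = 5.1011 mm/d
Crop demand D = ETc × 10 d = 5.1011 × 10 = 51.011 mm
Pe = 0.60 × 12.0 = 7.200 mm
D − Pe = 51.011 − 7.200 = 43.811 mm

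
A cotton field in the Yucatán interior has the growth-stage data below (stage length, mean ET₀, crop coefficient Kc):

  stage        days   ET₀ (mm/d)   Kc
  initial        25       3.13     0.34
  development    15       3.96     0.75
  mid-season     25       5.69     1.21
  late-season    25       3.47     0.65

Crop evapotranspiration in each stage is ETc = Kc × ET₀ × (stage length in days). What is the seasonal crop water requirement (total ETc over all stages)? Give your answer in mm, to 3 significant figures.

300 mm

initial: 0.34 × 3.13 × 25 = 26.61 mm
development: 0.75 × 3.96 × 15 = 44.55 mm
mid-season: 1.21 × 5.69 × 25 = 172.12 mm
late-season: 0.65 × 3.47 × 25 = 56.39 mm
Seasonal total = 299.67 mm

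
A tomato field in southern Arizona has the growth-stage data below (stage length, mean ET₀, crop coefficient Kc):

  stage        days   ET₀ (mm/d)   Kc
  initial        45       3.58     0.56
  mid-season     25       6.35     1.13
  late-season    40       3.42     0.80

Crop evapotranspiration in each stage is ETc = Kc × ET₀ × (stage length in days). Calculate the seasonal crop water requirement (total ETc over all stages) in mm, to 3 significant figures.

initial: 0.56 × 3.58 × 45 = 90.22 mm
mid-season: 1.13 × 6.35 × 25 = 179.39 mm
late-season: 0.80 × 3.42 × 40 = 109.44 mm
Seasonal total = 379.05 mm

379 mm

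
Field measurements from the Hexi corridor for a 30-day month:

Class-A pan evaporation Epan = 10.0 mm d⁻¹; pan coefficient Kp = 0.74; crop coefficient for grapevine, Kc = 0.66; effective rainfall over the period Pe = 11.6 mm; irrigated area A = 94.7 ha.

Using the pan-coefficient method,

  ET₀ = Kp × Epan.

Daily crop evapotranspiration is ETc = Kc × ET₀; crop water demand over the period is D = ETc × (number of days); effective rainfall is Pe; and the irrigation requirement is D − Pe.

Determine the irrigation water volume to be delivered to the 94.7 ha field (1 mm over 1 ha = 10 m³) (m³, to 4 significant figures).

127800 m³

ET₀ = 0.74 × 10.0 = 7.4000 mm/d
ETc = Kc × ET₀ = 0.66 × 7.4000 = 4.8840 mm/d
Crop demand D = ETc × 30 d = 4.8840 × 30 = 146.520 mm
D − Pe = 146.520 − 11.6 = 134.920 mm
Volume = 134.920 mm × 94.7 ha × 10 = 127769.2 m³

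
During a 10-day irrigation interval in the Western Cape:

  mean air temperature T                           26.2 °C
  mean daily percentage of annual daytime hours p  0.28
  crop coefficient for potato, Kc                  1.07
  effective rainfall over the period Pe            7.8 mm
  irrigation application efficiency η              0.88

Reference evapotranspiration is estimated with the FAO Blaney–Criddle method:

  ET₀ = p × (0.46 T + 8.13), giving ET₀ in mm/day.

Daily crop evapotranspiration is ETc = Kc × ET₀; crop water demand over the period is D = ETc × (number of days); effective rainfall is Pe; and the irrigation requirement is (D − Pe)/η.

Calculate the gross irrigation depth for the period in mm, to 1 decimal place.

ET₀ = 0.28 × (0.46 × 26.2 + 8.13) = 0.28 × 20.182 = 5.6510 mm/d
ETc = Kc × ET₀ = 1.07 × 5.6510 = 6.0466 mm/d
Crop demand D = ETc × 10 d = 6.0466 × 10 = 60.466 mm
D − Pe = 60.466 − 7.8 = 52.666 mm
Gross irrigation = 52.666 / 0.88 = 59.848 mm

59.8 mm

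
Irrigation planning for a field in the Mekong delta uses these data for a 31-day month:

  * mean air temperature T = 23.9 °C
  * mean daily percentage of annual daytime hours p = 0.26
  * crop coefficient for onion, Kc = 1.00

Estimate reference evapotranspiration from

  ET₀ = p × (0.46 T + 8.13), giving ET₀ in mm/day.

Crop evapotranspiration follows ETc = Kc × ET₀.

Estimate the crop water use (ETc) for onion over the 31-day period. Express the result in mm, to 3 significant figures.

ET₀ = 0.26 × (0.46 × 23.9 + 8.13) = 0.26 × 19.124 = 4.9722 mm/d
ETc = Kc × ET₀ = 1.00 × 4.9722 = 4.9722 mm/d
Over 31 days: 4.9722 × 31 = 154.138 mm

154 mm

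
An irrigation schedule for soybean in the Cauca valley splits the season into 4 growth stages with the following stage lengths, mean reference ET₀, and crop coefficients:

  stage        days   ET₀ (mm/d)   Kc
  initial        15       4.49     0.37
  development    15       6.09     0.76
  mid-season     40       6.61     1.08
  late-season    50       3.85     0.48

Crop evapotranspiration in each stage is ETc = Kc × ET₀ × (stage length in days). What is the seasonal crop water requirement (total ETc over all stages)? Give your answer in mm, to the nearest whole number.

initial: 0.37 × 4.49 × 15 = 24.92 mm
development: 0.76 × 6.09 × 15 = 69.43 mm
mid-season: 1.08 × 6.61 × 40 = 285.55 mm
late-season: 0.48 × 3.85 × 50 = 92.40 mm
Seasonal total = 472.30 mm

472 mm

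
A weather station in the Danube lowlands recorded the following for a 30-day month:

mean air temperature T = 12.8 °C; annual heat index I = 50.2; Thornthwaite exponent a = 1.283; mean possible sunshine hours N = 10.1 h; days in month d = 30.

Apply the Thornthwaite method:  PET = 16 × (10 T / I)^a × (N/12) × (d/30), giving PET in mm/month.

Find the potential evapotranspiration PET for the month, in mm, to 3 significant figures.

44.8 mm

10T/I = 10 × 12.8 / 50.2 = 2.5498
(10T/I)^a = 2.5498^1.283 = 3.3231
Uncorrected PET = 16 × 3.3231 = 53.170 mm
Correction = (N/12)(d/30) = (10.1/12)(30/30) = 0.8417
PET = 53.170 × 0.8417 = 44.753 mm/month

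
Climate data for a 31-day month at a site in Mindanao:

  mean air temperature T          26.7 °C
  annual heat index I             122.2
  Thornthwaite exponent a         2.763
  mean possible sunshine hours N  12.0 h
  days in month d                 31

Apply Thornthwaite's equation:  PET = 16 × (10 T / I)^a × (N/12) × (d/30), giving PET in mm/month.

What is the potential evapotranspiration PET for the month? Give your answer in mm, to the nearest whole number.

143 mm

10T/I = 10 × 26.7 / 122.2 = 2.1849
(10T/I)^a = 2.1849^2.763 = 8.6666
Uncorrected PET = 16 × 8.6666 = 138.666 mm
Correction = (N/12)(d/30) = (12.0/12)(31/30) = 1.0333
PET = 138.666 × 1.0333 = 143.284 mm/month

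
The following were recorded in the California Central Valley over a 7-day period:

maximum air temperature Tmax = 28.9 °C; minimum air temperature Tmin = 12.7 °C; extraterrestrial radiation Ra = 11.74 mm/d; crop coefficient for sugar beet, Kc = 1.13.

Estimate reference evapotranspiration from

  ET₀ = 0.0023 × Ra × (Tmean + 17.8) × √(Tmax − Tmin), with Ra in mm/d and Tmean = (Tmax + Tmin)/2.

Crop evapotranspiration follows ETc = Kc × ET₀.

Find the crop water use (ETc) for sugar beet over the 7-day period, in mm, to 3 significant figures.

Tmean = (28.9 + 12.7)/2 = 20.80 °C
ET₀ = 0.0023 × 11.74 × (20.80 + 17.8) × √16.2 = 0.0023 × 11.74 × 38.60 × 4.0249 = 4.1951 mm/d
ETc = Kc × ET₀ = 1.13 × 4.1951 = 4.7405 mm/d
Over 7 days: 4.7405 × 7 = 33.184 mm

33.2 mm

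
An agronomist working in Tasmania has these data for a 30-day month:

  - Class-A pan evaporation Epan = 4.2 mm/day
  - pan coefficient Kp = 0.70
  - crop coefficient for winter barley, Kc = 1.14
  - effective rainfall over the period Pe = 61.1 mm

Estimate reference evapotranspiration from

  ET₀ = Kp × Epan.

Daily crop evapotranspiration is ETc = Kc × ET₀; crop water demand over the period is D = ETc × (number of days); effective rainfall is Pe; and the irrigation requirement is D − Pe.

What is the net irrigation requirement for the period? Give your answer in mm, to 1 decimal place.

39.4 mm

ET₀ = 0.70 × 4.2 = 2.9400 mm/d
ETc = Kc × ET₀ = 1.14 × 2.9400 = 3.3516 mm/d
Crop demand D = ETc × 30 d = 3.3516 × 30 = 100.548 mm
D − Pe = 100.548 − 61.1 = 39.448 mm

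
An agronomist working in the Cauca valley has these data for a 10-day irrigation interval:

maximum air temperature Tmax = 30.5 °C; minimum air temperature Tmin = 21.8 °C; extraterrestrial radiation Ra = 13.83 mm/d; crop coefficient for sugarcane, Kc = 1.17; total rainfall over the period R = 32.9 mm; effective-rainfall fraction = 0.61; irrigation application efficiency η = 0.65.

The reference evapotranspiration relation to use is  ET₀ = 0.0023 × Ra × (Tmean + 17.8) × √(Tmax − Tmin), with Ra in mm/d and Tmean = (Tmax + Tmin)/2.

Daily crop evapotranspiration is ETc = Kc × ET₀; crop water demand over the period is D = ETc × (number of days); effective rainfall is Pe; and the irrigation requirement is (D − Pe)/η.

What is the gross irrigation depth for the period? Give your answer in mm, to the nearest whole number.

Tmean = (30.5 + 21.8)/2 = 26.15 °C
ET₀ = 0.0023 × 13.83 × (26.15 + 17.8) × √8.7 = 0.0023 × 13.83 × 43.95 × 2.9496 = 4.1236 mm/d
ETc = Kc × ET₀ = 1.17 × 4.1236 = 4.8246 mm/d
Crop demand D = ETc × 10 d = 4.8246 × 10 = 48.246 mm
Pe = 0.61 × 32.9 = 20.069 mm
D − Pe = 48.246 − 20.069 = 28.177 mm
Gross irrigation = 28.177 / 0.65 = 43.349 mm

43 mm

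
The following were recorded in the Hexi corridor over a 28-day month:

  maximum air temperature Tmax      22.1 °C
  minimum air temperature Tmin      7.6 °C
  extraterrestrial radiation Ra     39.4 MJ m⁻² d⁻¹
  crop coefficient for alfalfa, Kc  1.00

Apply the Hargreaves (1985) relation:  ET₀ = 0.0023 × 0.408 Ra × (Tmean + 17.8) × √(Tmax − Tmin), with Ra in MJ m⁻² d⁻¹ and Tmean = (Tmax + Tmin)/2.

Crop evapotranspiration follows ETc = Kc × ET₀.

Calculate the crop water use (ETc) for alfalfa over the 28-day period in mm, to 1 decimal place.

128.7 mm

Tmean = (22.1 + 7.6)/2 = 14.85 °C
0.408 Ra = 0.408 × 39.4 = 16.0752 mm/d equivalent
ET₀ = 0.0023 × 16.0752 × (14.85 + 17.8) × √14.5 = 0.0023 × 16.0752 × 32.65 × 3.8079 = 4.5968 mm/d
ETc = Kc × ET₀ = 1.00 × 4.5968 = 4.5968 mm/d
Over 28 days: 4.5968 × 28 = 128.710 mm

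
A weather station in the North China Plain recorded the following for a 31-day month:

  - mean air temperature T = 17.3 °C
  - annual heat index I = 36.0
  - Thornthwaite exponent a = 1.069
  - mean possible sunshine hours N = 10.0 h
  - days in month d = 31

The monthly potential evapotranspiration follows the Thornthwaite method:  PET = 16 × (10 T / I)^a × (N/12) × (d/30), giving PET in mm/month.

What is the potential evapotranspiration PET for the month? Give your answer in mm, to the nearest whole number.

74 mm

10T/I = 10 × 17.3 / 36.0 = 4.8056
(10T/I)^a = 4.8056^1.069 = 5.3554
Uncorrected PET = 16 × 5.3554 = 85.686 mm
Correction = (N/12)(d/30) = (10.0/12)(31/30) = 0.8611
PET = 85.686 × 0.8611 = 73.784 mm/month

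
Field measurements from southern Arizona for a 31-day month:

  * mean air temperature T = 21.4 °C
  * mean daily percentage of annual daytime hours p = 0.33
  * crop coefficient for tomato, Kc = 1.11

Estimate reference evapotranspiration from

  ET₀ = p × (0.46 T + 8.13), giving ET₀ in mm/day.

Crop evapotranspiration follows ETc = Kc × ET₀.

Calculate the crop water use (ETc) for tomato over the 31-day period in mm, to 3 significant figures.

204 mm

ET₀ = 0.33 × (0.46 × 21.4 + 8.13) = 0.33 × 17.974 = 5.9314 mm/d
ETc = Kc × ET₀ = 1.11 × 5.9314 = 6.5839 mm/d
Over 31 days: 6.5839 × 31 = 204.101 mm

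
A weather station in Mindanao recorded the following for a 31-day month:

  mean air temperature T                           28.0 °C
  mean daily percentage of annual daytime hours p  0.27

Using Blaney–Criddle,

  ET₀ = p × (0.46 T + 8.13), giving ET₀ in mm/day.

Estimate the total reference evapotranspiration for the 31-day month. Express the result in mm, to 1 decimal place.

ET₀ = 0.27 × (0.46 × 28.0 + 8.13) = 0.27 × 21.010 = 5.6727 mm/d
Monthly total = 5.6727 × 31 = 175.854 mm

175.9 mm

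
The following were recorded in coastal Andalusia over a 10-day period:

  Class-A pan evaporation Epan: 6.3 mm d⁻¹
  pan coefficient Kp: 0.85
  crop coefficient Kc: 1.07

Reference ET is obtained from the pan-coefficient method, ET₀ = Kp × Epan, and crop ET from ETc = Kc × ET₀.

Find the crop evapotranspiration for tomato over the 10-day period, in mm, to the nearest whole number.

ET₀ = 0.85 × 6.3 = 5.3550 mm/d
ETc = Kc × ET₀ = 1.07 × 5.3550 = 5.7299 mm/d
Over 10 days: 5.7299 × 10 = 57.299 mm

57 mm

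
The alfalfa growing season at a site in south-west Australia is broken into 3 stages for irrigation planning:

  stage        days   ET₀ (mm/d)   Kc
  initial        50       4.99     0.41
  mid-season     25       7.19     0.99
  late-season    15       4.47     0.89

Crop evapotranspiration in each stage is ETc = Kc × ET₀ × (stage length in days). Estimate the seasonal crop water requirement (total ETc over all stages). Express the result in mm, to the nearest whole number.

340 mm

initial: 0.41 × 4.99 × 50 = 102.30 mm
mid-season: 0.99 × 7.19 × 25 = 177.95 mm
late-season: 0.89 × 4.47 × 15 = 59.67 mm
Seasonal total = 339.92 mm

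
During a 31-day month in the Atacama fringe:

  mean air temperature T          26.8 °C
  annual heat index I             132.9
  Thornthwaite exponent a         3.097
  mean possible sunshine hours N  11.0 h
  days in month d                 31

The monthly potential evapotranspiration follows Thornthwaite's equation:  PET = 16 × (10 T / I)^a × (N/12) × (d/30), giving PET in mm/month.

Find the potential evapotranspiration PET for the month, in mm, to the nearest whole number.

10T/I = 10 × 26.8 / 132.9 = 2.0166
(10T/I)^a = 2.0166^3.097 = 8.7782
Uncorrected PET = 16 × 8.7782 = 140.451 mm
Correction = (N/12)(d/30) = (11.0/12)(31/30) = 0.9472
PET = 140.451 × 0.9472 = 133.035 mm/month

133 mm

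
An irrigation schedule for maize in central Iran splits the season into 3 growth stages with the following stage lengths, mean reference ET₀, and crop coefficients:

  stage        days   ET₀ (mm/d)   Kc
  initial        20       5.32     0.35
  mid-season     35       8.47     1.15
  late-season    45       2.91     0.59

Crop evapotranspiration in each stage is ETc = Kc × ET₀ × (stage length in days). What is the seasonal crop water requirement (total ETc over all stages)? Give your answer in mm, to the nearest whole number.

455 mm

initial: 0.35 × 5.32 × 20 = 37.24 mm
mid-season: 1.15 × 8.47 × 35 = 340.92 mm
late-season: 0.59 × 2.91 × 45 = 77.26 mm
Seasonal total = 455.42 mm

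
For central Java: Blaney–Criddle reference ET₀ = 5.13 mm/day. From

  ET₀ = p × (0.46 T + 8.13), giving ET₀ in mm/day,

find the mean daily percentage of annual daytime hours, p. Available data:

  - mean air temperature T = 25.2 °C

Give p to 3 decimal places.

p = ET₀ / (0.46 T + 8.13) = 5.13 / (0.46 × 25.2 + 8.13) = 5.13 / 19.722 = 0.2601

0.260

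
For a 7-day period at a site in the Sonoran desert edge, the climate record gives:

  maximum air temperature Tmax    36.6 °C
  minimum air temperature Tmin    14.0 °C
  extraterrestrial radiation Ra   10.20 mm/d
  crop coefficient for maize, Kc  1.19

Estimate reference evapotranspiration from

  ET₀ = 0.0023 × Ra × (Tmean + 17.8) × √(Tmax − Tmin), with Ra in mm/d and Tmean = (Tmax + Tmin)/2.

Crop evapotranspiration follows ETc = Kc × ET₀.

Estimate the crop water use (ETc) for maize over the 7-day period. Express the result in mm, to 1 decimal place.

Tmean = (36.6 + 14.0)/2 = 25.30 °C
ET₀ = 0.0023 × 10.20 × (25.30 + 17.8) × √22.6 = 0.0023 × 10.20 × 43.10 × 4.7539 = 4.8068 mm/d
ETc = Kc × ET₀ = 1.19 × 4.8068 = 5.7201 mm/d
Over 7 days: 5.7201 × 7 = 40.041 mm

40.0 mm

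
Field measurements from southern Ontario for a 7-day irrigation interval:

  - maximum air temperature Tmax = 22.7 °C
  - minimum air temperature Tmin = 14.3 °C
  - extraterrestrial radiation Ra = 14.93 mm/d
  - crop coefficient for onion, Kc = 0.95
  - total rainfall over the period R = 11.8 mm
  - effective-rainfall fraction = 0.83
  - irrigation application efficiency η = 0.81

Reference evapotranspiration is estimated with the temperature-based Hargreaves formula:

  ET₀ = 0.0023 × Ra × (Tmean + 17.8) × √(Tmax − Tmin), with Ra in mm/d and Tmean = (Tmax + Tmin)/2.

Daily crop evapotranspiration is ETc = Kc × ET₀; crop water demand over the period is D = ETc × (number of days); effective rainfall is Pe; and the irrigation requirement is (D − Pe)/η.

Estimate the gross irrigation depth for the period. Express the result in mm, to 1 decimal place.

17.6 mm

Tmean = (22.7 + 14.3)/2 = 18.50 °C
ET₀ = 0.0023 × 14.93 × (18.50 + 17.8) × √8.4 = 0.0023 × 14.93 × 36.30 × 2.8983 = 3.6127 mm/d
ETc = Kc × ET₀ = 0.95 × 3.6127 = 3.4321 mm/d
Crop demand D = ETc × 7 d = 3.4321 × 7 = 24.025 mm
Pe = 0.83 × 11.8 = 9.794 mm
D − Pe = 24.025 − 9.794 = 14.231 mm
Gross irrigation = 14.231 / 0.81 = 17.569 mm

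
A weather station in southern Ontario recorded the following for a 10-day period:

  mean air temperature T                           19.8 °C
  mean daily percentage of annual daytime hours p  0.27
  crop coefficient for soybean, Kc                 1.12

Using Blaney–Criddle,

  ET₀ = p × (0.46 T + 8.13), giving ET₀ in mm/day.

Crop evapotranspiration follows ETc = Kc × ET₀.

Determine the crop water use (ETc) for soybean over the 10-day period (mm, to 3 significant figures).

52.1 mm

ET₀ = 0.27 × (0.46 × 19.8 + 8.13) = 0.27 × 17.238 = 4.6543 mm/d
ETc = Kc × ET₀ = 1.12 × 4.6543 = 5.2128 mm/d
Over 10 days: 5.2128 × 10 = 52.128 mm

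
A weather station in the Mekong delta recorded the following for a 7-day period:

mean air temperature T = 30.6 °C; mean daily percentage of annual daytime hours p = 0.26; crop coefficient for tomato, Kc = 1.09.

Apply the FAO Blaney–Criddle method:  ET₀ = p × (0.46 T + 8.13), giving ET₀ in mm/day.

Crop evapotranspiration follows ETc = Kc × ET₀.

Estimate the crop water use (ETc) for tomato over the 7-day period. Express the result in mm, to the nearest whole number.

44 mm

ET₀ = 0.26 × (0.46 × 30.6 + 8.13) = 0.26 × 22.206 = 5.7736 mm/d
ETc = Kc × ET₀ = 1.09 × 5.7736 = 6.2932 mm/d
Over 7 days: 6.2932 × 7 = 44.052 mm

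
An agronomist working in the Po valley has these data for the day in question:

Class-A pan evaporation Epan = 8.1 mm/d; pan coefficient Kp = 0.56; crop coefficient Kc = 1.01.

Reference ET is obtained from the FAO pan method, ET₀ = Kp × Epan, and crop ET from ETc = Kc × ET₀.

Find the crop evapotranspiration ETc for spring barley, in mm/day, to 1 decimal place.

4.6 mm/day

ET₀ = 0.56 × 8.1 = 4.5360 mm/d
ETc = Kc × ET₀ = 1.01 × 4.5360 = 4.5814 mm/d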